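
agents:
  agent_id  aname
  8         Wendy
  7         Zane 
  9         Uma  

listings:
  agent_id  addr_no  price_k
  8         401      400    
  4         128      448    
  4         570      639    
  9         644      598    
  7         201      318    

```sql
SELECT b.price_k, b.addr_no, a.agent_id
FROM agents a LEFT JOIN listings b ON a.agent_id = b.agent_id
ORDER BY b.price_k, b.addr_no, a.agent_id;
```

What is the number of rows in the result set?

LEFT JOIN keeps every row from `agents`; unmatched rows get NULL for `listings`'s columns.
Matching on a.agent_id = b.agent_id.
- a row (agent_id=8): matches 1 b row(s) → 1 output row(s).
- a row (agent_id=7): matches 1 b row(s) → 1 output row(s).
- a row (agent_id=9): matches 1 b row(s) → 1 output row(s).
Total: 3 rows.

3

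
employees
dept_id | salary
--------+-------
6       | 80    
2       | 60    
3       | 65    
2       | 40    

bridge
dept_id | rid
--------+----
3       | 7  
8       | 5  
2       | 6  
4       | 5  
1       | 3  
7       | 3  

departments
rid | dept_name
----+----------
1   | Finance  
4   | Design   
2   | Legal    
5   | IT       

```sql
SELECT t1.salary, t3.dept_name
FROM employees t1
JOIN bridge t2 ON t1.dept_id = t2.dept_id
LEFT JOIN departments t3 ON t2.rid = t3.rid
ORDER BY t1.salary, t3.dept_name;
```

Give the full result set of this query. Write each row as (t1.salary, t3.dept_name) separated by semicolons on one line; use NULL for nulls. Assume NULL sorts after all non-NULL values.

(40, NULL); (60, NULL); (65, NULL)

Joins associate left-to-right: employees INNER JOIN bridge on dept_id gives 3 intermediate row(s).
Then LEFT JOIN `departments t3` on rid: each of those 3 rows is kept; rows whose t2.rid has no match in t3 get NULL for t3's columns.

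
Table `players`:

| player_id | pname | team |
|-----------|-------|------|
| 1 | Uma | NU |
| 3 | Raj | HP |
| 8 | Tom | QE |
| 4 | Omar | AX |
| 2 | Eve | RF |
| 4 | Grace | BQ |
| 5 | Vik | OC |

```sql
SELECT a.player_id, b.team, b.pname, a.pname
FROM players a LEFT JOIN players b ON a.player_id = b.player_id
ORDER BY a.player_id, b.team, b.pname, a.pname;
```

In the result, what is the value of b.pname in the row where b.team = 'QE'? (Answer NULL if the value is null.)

LEFT JOIN keeps every row from `players a`; unmatched rows get NULL for `players b`'s columns.
Matching on a.player_id = b.player_id.
- a (player_id=1) pairs with 1 row(s) of b.
- a (player_id=3) pairs with 1 row(s) of b.
- a (player_id=8) pairs with 1 row(s) of b.
- a (player_id=4) pairs with 2 row(s) of b.
- a (player_id=2) pairs with 1 row(s) of b.
- a (player_id=4) pairs with 2 row(s) of b.
- a (player_id=5) pairs with 1 row(s) of b.

Tom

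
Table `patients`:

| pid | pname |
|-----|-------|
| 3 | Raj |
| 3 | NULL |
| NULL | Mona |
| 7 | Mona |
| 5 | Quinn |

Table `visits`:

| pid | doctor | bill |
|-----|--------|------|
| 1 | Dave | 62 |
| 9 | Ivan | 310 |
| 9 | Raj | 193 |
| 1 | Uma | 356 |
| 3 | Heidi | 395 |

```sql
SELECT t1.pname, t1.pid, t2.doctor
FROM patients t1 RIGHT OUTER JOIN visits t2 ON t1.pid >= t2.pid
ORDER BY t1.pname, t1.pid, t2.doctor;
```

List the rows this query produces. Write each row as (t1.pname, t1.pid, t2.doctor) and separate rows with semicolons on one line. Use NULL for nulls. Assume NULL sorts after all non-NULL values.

RIGHT JOIN keeps every row from `visits`; unmatched rows get NULL for `patients`'s columns.
Matching on t1.pid >= t2.pid. A NULL in a compared column never satisfies the condition.
- t1 row (pid=3): matches 3 t2 row(s) → 3 output row(s).
- t1 row (pid=3): matches 3 t2 row(s) → 3 output row(s).
- t1 row (pid=NULL): no match.
- t1 row (pid=7): matches 3 t2 row(s) → 3 output row(s).
- t1 row (pid=5): matches 3 t2 row(s) → 3 output row(s).
- plus 2 unmatched t2 row(s), each kept with NULL t1 columns.

(Mona, 7, Dave); (Mona, 7, Heidi); (Mona, 7, Uma); (Quinn, 5, Dave); (Quinn, 5, Heidi); (Quinn, 5, Uma); (Raj, 3, Dave); (Raj, 3, Heidi); (Raj, 3, Uma); (NULL, 3, Dave); (NULL, 3, Heidi); (NULL, 3, Uma); (NULL, NULL, Ivan); (NULL, NULL, Raj)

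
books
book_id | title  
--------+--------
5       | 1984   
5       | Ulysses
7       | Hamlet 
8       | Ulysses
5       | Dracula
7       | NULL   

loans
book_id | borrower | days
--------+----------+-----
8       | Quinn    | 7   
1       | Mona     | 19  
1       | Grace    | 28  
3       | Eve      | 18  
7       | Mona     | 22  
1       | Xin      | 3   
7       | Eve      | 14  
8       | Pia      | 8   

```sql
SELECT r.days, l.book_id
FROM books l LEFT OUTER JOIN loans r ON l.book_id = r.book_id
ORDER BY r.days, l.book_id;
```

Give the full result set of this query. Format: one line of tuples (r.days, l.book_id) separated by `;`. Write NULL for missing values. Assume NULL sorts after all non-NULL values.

(7, 8); (8, 8); (14, 7); (14, 7); (22, 7); (22, 7); (NULL, 5); (NULL, 5); (NULL, 5)

LEFT JOIN keeps every row from `books`; unmatched rows get NULL for `loans`'s columns.
Matching on l.book_id = r.book_id.
Matched pairs: 6; unmatched l rows kept: 3.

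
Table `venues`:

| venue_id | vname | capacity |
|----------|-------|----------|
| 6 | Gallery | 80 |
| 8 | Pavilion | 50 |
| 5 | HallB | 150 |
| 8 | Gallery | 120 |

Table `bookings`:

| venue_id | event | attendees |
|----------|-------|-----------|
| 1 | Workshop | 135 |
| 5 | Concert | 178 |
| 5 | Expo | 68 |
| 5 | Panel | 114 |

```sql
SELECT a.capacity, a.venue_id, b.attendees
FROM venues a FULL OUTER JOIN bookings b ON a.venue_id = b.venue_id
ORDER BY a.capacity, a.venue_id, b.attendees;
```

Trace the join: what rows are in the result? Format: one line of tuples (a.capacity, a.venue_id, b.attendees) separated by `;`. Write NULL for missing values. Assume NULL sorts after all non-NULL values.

(50, 8, NULL); (80, 6, NULL); (120, 8, NULL); (150, 5, 68); (150, 5, 114); (150, 5, 178); (NULL, NULL, 135)

FULL OUTER JOIN keeps every row from both sides; unmatched rows get NULL for the other side's columns.
Matching on a.venue_id = b.venue_id.
- a row (venue_id=6): no match → kept, b columns NULL.
- a row (venue_id=8): no match → kept, b columns NULL.
- a row (venue_id=5): matches 3 b row(s) → 3 output row(s).
- a row (venue_id=8): no match → kept, b columns NULL.
- 1 row(s) from b found no a partner → padded with NULL.
After projecting and ordering:
a.capacity | a.venue_id | b.attendees
50 | 8 | NULL
80 | 6 | NULL
120 | 8 | NULL
150 | 5 | 68
150 | 5 | 114
150 | 5 | 178
NULL | NULL | 135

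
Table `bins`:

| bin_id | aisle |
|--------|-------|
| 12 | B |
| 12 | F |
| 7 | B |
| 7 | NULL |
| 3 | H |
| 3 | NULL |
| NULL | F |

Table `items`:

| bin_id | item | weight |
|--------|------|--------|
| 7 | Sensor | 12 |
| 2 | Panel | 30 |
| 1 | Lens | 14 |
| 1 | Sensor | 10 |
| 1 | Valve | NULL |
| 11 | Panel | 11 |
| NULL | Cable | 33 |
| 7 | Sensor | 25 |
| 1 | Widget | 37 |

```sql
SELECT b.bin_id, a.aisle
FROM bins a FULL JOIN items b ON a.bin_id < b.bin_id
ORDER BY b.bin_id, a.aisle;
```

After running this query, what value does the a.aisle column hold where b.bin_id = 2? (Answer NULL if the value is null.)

FULL OUTER JOIN keeps every row from both sides; unmatched rows get NULL for the other side's columns.
Matching on a.bin_id < b.bin_id. A NULL in a compared column never satisfies the condition.
- a[0] bin_id=12 → no match; kept with NULLs on the b side.
- a[1] bin_id=12 → no match; kept with NULLs on the b side.
- a[2] bin_id=7 → 1 match(es) in b → 1 row(s).
- a[3] bin_id=7 → 1 match(es) in b → 1 row(s).
- a[4] bin_id=3 → 3 match(es) in b → 3 row(s).
- a[5] bin_id=3 → 3 match(es) in b → 3 row(s).
- a[6] bin_id=NULL → no match; kept with NULLs on the b side.
- 6 b row(s) had no a match → kept, a columns NULL.

NULL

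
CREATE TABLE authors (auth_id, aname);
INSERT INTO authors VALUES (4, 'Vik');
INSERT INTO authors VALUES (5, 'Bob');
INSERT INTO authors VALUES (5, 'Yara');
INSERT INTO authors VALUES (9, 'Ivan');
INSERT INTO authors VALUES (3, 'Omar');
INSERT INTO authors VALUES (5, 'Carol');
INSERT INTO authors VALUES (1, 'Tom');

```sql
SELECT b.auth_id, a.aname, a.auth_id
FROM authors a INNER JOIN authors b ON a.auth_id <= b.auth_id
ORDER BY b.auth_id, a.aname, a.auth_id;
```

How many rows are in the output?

31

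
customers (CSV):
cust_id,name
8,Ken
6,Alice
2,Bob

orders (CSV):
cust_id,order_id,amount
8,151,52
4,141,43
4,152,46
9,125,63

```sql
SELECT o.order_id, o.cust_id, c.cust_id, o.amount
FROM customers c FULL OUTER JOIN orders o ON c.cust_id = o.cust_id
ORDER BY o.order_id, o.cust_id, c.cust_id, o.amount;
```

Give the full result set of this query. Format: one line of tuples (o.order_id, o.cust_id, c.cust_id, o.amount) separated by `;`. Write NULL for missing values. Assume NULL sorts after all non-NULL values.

(125, 9, NULL, 63); (141, 4, NULL, 43); (151, 8, 8, 52); (152, 4, NULL, 46); (NULL, NULL, 2, NULL); (NULL, NULL, 6, NULL)

FULL OUTER JOIN keeps every row from both sides; unmatched rows get NULL for the other side's columns.
Matching on c.cust_id = o.cust_id.
- c[0] cust_id=8 → 1 match(es) in o → 1 row(s).
- c[1] cust_id=6 → no match; kept with NULLs on the o side.
- c[2] cust_id=2 → no match; kept with NULLs on the o side.
- 3 row(s) from o found no c partner → padded with NULL.
After projecting and ordering:
o.order_id | o.cust_id | c.cust_id | o.amount
125 | 9 | NULL | 63
141 | 4 | NULL | 43
151 | 8 | 8 | 52
152 | 4 | NULL | 46
NULL | NULL | 2 | NULL
NULL | NULL | 6 | NULL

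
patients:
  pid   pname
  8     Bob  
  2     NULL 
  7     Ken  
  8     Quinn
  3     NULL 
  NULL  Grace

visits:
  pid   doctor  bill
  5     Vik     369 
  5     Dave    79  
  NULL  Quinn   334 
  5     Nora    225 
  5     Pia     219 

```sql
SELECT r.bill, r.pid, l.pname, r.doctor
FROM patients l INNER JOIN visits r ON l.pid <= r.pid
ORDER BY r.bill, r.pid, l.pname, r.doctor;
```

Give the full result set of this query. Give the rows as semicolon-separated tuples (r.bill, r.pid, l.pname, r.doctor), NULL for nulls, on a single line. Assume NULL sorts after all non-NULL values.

(79, 5, NULL, Dave); (79, 5, NULL, Dave); (219, 5, NULL, Pia); (219, 5, NULL, Pia); (225, 5, NULL, Nora); (225, 5, NULL, Nora); (369, 5, NULL, Vik); (369, 5, NULL, Vik)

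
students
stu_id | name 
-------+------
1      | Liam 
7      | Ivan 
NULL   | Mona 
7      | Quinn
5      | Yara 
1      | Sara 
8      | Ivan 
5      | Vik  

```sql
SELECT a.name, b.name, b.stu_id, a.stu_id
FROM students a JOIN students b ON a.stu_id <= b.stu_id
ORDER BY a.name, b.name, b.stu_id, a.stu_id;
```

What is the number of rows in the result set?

INNER JOIN keeps only pairs where the ON condition holds.
Matching on a.stu_id <= b.stu_id. A NULL in a compared column never satisfies the condition.
- a[0] stu_id=1 → 7 match(es) in b → 7 row(s).
- a[1] stu_id=7 → 3 match(es) in b → 3 row(s).
- a[2] stu_id=NULL → no match; dropped.
- a[3] stu_id=7 → 3 match(es) in b → 3 row(s).
- a[4] stu_id=5 → 5 match(es) in b → 5 row(s).
- a[5] stu_id=1 → 7 match(es) in b → 7 row(s).
- a[6] stu_id=8 → 1 match(es) in b → 1 row(s).
- a[7] stu_id=5 → 5 match(es) in b → 5 row(s).
Total: 31 rows.

31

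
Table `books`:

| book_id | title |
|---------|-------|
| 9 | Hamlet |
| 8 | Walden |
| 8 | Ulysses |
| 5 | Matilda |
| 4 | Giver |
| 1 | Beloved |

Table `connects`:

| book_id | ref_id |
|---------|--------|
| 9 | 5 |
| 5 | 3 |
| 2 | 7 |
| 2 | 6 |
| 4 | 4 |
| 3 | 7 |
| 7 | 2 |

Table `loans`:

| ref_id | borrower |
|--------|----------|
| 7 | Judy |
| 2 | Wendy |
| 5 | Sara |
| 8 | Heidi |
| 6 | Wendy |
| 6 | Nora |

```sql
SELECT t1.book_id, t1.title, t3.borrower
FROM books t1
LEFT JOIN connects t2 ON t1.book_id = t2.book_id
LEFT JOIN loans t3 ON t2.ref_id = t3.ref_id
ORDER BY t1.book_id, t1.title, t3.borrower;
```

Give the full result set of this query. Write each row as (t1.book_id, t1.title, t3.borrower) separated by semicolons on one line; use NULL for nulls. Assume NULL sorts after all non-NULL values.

Step 1 — t1 LEFT JOIN t2 on book_id → 6 row(s).
Then LEFT JOIN `loans t3` on ref_id: each of those 6 rows is kept; rows whose t2.ref_id has no match in t3 get NULL for t3's columns.

(1, Beloved, NULL); (4, Giver, NULL); (5, Matilda, NULL); (8, Ulysses, NULL); (8, Walden, NULL); (9, Hamlet, Sara)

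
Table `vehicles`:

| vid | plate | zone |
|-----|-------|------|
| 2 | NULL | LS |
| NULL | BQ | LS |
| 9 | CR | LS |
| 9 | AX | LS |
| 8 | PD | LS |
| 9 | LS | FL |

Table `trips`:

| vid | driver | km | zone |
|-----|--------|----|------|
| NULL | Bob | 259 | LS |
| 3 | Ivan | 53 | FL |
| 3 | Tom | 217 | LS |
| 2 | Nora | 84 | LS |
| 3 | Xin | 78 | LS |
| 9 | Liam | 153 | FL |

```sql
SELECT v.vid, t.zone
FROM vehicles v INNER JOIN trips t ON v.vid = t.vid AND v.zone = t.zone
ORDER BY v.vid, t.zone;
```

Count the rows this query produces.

2

INNER JOIN keeps only pairs where the ON condition holds.
Matching on v.vid = t.vid AND v.zone = t.zone. A NULL in a compared column never satisfies the condition.
- v (vid=2, zone=LS) pairs with 1 row(s) of t.
- v (vid=NULL, zone=LS) has no partner → excluded.
- v (vid=9, zone=LS) has no partner → excluded.
- v (vid=9, zone=LS) has no partner → excluded.
- v (vid=8, zone=LS) has no partner → excluded.
- v (vid=9, zone=FL) pairs with 1 row(s) of t.
Total: 2 rows.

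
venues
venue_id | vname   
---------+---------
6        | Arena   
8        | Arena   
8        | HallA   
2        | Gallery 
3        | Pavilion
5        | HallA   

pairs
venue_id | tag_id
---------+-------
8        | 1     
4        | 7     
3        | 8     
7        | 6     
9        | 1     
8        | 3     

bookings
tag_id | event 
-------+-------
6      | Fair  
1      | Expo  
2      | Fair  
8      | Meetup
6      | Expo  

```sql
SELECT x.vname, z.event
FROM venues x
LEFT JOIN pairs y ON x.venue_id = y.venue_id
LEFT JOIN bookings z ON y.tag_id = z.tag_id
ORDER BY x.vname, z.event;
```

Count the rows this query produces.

8

Step 1 — x LEFT JOIN y on venue_id → 8 row(s).
Then LEFT JOIN `bookings z` on tag_id: each of those 8 rows is kept; rows whose y.tag_id has no match in z get NULL for z's columns.
Result: 8 row(s).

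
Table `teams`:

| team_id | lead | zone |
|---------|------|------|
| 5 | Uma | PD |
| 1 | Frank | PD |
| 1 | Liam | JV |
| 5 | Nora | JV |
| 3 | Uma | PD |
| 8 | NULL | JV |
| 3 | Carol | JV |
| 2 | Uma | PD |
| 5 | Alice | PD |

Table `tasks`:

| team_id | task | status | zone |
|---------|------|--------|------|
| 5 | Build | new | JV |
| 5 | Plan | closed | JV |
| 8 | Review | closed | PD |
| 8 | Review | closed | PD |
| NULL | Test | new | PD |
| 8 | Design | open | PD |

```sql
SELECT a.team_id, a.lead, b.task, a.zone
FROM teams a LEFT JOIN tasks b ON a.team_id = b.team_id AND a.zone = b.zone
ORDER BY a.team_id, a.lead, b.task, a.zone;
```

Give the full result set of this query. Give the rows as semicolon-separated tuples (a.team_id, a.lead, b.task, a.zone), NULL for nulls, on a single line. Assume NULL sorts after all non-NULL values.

LEFT JOIN keeps every row from `teams`; unmatched rows get NULL for `tasks`'s columns.
Matching on a.team_id = b.team_id AND a.zone = b.zone. A NULL in a compared column never satisfies the condition.
- a (team_id=5, zone=PD) has no partner → padded with NULL.
- a (team_id=1, zone=PD) has no partner → padded with NULL.
- a (team_id=1, zone=JV) has no partner → padded with NULL.
- a (team_id=5, zone=JV) pairs with 2 row(s) of b.
- a (team_id=3, zone=PD) has no partner → padded with NULL.
- a (team_id=8, zone=JV) has no partner → padded with NULL.
- a (team_id=3, zone=JV) has no partner → padded with NULL.
- a (team_id=2, zone=PD) has no partner → padded with NULL.
- a (team_id=5, zone=PD) has no partner → padded with NULL.
After projecting and ordering:
a.team_id | a.lead | b.task | a.zone
1 | Frank | NULL | PD
1 | Liam | NULL | JV
2 | Uma | NULL | PD
3 | Carol | NULL | JV
3 | Uma | NULL | PD
5 | Alice | NULL | PD
5 | Nora | Build | JV
5 | Nora | Plan | JV
5 | Uma | NULL | PD
8 | NULL | NULL | JV

(1, Frank, NULL, PD); (1, Liam, NULL, JV); (2, Uma, NULL, PD); (3, Carol, NULL, JV); (3, Uma, NULL, PD); (5, Alice, NULL, PD); (5, Nora, Build, JV); (5, Nora, Plan, JV); (5, Uma, NULL, PD); (8, NULL, NULL, JV)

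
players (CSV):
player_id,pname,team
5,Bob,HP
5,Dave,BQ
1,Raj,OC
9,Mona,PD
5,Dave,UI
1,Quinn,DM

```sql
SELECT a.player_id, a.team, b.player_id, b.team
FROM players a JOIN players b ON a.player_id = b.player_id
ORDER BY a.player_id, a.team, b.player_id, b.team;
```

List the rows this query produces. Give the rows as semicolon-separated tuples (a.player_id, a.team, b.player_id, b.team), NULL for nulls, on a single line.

INNER JOIN keeps only pairs where the ON condition holds.
Matching on a.player_id = b.player_id.
Matched pairs: 14.

(1, DM, 1, DM); (1, DM, 1, OC); (1, OC, 1, DM); (1, OC, 1, OC); (5, BQ, 5, BQ); (5, BQ, 5, HP); (5, BQ, 5, UI); (5, HP, 5, BQ); (5, HP, 5, HP); (5, HP, 5, UI); (5, UI, 5, BQ); (5, UI, 5, HP); (5, UI, 5, UI); (9, PD, 9, PD)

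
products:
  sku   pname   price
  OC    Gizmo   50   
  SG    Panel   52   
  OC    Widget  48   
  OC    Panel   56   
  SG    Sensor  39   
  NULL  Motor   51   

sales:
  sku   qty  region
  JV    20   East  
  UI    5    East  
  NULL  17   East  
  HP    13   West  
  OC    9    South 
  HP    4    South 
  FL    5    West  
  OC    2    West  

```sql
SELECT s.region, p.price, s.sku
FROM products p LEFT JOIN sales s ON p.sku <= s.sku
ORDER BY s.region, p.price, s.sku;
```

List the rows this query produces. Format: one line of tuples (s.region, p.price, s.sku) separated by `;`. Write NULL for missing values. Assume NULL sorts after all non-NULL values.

LEFT JOIN keeps every row from `products`; unmatched rows get NULL for `sales`'s columns.
Matching on p.sku <= s.sku. A NULL in a compared column never satisfies the condition.
- p[0] sku=OC → 3 match(es) in s → 3 row(s).
- p[1] sku=SG → 1 match(es) in s → 1 row(s).
- p[2] sku=OC → 3 match(es) in s → 3 row(s).
- p[3] sku=OC → 3 match(es) in s → 3 row(s).
- p[4] sku=SG → 1 match(es) in s → 1 row(s).
- p[5] sku=NULL → no match; kept with NULLs on the s side.

(East, 39, UI); (East, 48, UI); (East, 50, UI); (East, 52, UI); (East, 56, UI); (South, 48, OC); (South, 50, OC); (South, 56, OC); (West, 48, OC); (West, 50, OC); (West, 56, OC); (NULL, 51, NULL)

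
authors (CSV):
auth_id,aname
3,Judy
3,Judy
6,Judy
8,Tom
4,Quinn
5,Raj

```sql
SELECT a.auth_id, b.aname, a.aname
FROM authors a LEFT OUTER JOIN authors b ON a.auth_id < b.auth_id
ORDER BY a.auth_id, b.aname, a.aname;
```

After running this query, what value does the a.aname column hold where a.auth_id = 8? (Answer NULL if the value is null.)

LEFT JOIN keeps every row from `authors a`; unmatched rows get NULL for `authors b`'s columns.
Matching on a.auth_id < b.auth_id.
Matched pairs: 14; unmatched a rows kept: 1.

Tom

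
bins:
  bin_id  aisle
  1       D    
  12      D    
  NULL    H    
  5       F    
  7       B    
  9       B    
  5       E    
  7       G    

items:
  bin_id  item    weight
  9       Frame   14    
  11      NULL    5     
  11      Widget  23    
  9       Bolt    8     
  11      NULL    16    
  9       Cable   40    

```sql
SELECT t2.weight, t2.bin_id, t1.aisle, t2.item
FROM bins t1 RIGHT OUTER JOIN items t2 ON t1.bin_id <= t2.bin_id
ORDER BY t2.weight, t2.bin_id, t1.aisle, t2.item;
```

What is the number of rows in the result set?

RIGHT JOIN keeps every row from `items`; unmatched rows get NULL for `bins`'s columns.
Matching on t1.bin_id <= t2.bin_id. A NULL in a compared column never satisfies the condition.
- t1 row (bin_id=1): matches 6 t2 row(s) → 6 output row(s).
- t1 row (bin_id=12): no match.
- t1 row (bin_id=NULL): no match.
- t1 row (bin_id=5): matches 6 t2 row(s) → 6 output row(s).
- t1 row (bin_id=7): matches 6 t2 row(s) → 6 output row(s).
- t1 row (bin_id=9): matches 6 t2 row(s) → 6 output row(s).
- t1 row (bin_id=5): matches 6 t2 row(s) → 6 output row(s).
- t1 row (bin_id=7): matches 6 t2 row(s) → 6 output row(s).
- every t2 row matched at least one t1 row.
Total: 36 rows.

36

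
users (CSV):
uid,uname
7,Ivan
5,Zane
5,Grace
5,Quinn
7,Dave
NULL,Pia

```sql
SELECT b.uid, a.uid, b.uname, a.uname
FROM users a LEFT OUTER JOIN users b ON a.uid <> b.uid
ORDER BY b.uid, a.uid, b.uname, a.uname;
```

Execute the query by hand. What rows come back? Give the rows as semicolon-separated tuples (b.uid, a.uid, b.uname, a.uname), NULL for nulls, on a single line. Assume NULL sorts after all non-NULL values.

(5, 7, Grace, Dave); (5, 7, Grace, Ivan); (5, 7, Quinn, Dave); (5, 7, Quinn, Ivan); (5, 7, Zane, Dave); (5, 7, Zane, Ivan); (7, 5, Dave, Grace); (7, 5, Dave, Quinn); (7, 5, Dave, Zane); (7, 5, Ivan, Grace); (7, 5, Ivan, Quinn); (7, 5, Ivan, Zane); (NULL, NULL, NULL, Pia)

LEFT JOIN keeps every row from `users a`; unmatched rows get NULL for `users b`'s columns.
Matching on a.uid <> b.uid. A NULL in a compared column never satisfies the condition.
- a row (uid=7): matches 3 b row(s) → 3 output row(s).
- a row (uid=5): matches 2 b row(s) → 2 output row(s).
- a row (uid=5): matches 2 b row(s) → 2 output row(s).
- a row (uid=5): matches 2 b row(s) → 2 output row(s).
- a row (uid=7): matches 3 b row(s) → 3 output row(s).
- a row (uid=NULL): no match → kept, b columns NULL.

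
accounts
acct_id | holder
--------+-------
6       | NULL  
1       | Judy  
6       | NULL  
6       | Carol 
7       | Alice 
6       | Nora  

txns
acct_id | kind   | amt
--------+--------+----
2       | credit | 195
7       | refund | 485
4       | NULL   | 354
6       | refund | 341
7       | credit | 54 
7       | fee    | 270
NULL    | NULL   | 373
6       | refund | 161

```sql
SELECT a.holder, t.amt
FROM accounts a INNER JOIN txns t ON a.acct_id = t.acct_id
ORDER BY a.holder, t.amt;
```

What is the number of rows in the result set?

INNER JOIN keeps only pairs where the ON condition holds.
Matching on a.acct_id = t.acct_id. A NULL in a compared column never satisfies the condition.
- a[0] acct_id=6 → 2 match(es) in t → 2 row(s).
- a[1] acct_id=1 → no match; dropped.
- a[2] acct_id=6 → 2 match(es) in t → 2 row(s).
- a[3] acct_id=6 → 2 match(es) in t → 2 row(s).
- a[4] acct_id=7 → 3 match(es) in t → 3 row(s).
- a[5] acct_id=6 → 2 match(es) in t → 2 row(s).
Total: 11 rows.

11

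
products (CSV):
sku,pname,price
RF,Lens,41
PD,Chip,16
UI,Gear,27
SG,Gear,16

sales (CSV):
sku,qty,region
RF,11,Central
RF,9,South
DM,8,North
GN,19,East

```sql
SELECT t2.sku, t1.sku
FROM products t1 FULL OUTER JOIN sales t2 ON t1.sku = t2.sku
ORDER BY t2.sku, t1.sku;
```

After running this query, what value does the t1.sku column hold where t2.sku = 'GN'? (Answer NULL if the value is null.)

FULL OUTER JOIN keeps every row from both sides; unmatched rows get NULL for the other side's columns.
Matching on t1.sku = t2.sku.
Matched pairs: 2; unmatched t1 rows kept: 3; unmatched t2 rows kept: 2.

NULL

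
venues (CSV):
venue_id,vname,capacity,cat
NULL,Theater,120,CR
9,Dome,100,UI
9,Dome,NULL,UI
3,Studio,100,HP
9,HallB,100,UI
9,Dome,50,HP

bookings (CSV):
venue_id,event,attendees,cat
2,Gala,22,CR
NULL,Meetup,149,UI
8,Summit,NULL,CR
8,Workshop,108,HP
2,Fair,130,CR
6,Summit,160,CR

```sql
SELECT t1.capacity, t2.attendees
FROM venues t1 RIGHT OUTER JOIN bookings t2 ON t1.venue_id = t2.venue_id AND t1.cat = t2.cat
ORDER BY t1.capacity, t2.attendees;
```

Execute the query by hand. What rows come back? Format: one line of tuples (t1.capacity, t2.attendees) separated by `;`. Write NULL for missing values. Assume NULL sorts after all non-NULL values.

(NULL, 22); (NULL, 108); (NULL, 130); (NULL, 149); (NULL, 160); (NULL, NULL)

RIGHT JOIN keeps every row from `bookings`; unmatched rows get NULL for `venues`'s columns.
Matching on t1.venue_id = t2.venue_id AND t1.cat = t2.cat. A NULL in a compared column never satisfies the condition.
- t1[0] venue_id=NULL, cat=CR → no match.
- t1[1] venue_id=9, cat=UI → no match.
- t1[2] venue_id=9, cat=UI → no match.
- t1[3] venue_id=3, cat=HP → no match.
- t1[4] venue_id=9, cat=UI → no match.
- t1[5] venue_id=9, cat=HP → no match.
- 6 row(s) from t2 found no t1 partner → padded with NULL.
After projecting and ordering:
t1.capacity | t2.attendees
NULL | 22
NULL | 108
NULL | 130
NULL | 149
NULL | 160
NULL | NULL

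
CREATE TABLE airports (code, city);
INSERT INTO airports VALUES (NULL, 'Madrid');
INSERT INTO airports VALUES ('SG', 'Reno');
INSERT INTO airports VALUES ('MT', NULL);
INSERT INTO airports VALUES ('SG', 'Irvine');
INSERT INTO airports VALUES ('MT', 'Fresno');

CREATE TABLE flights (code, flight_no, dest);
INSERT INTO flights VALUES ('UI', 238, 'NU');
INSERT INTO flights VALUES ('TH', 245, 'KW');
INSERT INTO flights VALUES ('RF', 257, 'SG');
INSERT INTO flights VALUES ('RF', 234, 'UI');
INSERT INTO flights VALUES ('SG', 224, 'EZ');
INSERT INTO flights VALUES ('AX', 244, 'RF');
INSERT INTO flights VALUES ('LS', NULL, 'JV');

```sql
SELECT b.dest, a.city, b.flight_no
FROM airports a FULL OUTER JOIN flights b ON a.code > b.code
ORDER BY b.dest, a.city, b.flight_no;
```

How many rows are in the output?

FULL OUTER JOIN keeps every row from both sides; unmatched rows get NULL for the other side's columns.
Matching on a.code > b.code. A NULL in a compared column never satisfies the condition.
- code=NULL: no b row matches, row kept with b columns NULL.
- code=SG: 4 matching b row(s), so 4 row(s) emitted.
- code=MT: 2 matching b row(s), so 2 row(s) emitted.
- code=SG: 4 matching b row(s), so 4 row(s) emitted.
- code=MT: 2 matching b row(s), so 2 row(s) emitted.
- 3 b row(s) had no a match → kept, a columns NULL.
Total: 12 matched + 4 padded = 16 rows.

16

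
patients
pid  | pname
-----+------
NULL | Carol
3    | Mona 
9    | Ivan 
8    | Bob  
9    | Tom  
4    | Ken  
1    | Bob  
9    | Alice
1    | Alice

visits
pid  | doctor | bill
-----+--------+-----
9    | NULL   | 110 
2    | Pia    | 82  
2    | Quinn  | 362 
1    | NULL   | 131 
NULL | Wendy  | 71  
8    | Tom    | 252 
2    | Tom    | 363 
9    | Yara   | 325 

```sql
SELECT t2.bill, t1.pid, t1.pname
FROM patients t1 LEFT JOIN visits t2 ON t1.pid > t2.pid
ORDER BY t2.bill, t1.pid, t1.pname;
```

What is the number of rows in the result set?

30

LEFT JOIN keeps every row from `patients`; unmatched rows get NULL for `visits`'s columns.
Matching on t1.pid > t2.pid. A NULL in a compared column never satisfies the condition.
Matched pairs: 27; unmatched t1 rows kept: 3.
Total: 27 matched + 3 padded = 30 rows.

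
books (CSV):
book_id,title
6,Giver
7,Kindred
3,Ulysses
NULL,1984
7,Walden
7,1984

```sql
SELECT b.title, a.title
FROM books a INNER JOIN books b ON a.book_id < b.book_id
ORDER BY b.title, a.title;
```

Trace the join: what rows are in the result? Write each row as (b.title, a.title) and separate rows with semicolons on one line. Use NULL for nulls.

(1984, Giver); (1984, Ulysses); (Giver, Ulysses); (Kindred, Giver); (Kindred, Ulysses); (Walden, Giver); (Walden, Ulysses)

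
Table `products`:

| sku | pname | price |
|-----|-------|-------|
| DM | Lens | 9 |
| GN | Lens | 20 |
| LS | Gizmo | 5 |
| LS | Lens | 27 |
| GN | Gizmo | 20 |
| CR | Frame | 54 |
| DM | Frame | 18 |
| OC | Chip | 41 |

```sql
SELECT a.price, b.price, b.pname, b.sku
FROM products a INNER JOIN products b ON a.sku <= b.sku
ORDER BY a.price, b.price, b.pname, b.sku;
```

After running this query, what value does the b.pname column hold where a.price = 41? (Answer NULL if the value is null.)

Chip

INNER JOIN keeps only pairs where the ON condition holds.
Matching on a.sku <= b.sku.
- a (sku=DM) pairs with 7 row(s) of b.
- a (sku=GN) pairs with 5 row(s) of b.
- a (sku=LS) pairs with 3 row(s) of b.
- a (sku=LS) pairs with 3 row(s) of b.
- a (sku=GN) pairs with 5 row(s) of b.
- a (sku=CR) pairs with 8 row(s) of b.
- a (sku=DM) pairs with 7 row(s) of b.
- a (sku=OC) pairs with 1 row(s) of b.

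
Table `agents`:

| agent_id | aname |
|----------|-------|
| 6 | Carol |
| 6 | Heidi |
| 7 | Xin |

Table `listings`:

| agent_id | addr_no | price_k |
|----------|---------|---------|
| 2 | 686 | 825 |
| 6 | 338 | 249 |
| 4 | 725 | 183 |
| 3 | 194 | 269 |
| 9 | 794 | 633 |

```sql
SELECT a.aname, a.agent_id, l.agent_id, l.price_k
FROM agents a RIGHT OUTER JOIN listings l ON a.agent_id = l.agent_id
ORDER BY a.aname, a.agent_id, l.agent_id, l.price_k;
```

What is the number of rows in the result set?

RIGHT JOIN keeps every row from `listings`; unmatched rows get NULL for `agents`'s columns.
Matching on a.agent_id = l.agent_id.
Matched pairs: 2; unmatched l rows kept: 4.
Total: 2 matched + 4 padded = 6 rows.

6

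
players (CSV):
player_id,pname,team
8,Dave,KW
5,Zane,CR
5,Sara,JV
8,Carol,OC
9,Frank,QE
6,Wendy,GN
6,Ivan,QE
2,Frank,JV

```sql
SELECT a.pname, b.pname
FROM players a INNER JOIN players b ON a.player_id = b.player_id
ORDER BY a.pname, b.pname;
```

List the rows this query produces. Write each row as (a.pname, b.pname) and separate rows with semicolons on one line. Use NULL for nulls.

(Carol, Carol); (Carol, Dave); (Dave, Carol); (Dave, Dave); (Frank, Frank); (Frank, Frank); (Ivan, Ivan); (Ivan, Wendy); (Sara, Sara); (Sara, Zane); (Wendy, Ivan); (Wendy, Wendy); (Zane, Sara); (Zane, Zane)

INNER JOIN keeps only pairs where the ON condition holds.
Matching on a.player_id = b.player_id.
Matched pairs: 14.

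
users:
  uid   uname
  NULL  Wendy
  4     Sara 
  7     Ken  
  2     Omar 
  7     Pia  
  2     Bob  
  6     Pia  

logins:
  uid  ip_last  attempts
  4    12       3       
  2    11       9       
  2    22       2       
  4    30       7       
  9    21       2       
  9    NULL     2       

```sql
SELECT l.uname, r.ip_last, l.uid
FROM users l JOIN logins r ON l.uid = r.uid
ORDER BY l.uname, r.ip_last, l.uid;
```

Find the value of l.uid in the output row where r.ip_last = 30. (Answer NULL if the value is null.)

4

INNER JOIN keeps only pairs where the ON condition holds.
Matching on l.uid = r.uid. A NULL in a compared column never satisfies the condition.
Matched pairs: 6.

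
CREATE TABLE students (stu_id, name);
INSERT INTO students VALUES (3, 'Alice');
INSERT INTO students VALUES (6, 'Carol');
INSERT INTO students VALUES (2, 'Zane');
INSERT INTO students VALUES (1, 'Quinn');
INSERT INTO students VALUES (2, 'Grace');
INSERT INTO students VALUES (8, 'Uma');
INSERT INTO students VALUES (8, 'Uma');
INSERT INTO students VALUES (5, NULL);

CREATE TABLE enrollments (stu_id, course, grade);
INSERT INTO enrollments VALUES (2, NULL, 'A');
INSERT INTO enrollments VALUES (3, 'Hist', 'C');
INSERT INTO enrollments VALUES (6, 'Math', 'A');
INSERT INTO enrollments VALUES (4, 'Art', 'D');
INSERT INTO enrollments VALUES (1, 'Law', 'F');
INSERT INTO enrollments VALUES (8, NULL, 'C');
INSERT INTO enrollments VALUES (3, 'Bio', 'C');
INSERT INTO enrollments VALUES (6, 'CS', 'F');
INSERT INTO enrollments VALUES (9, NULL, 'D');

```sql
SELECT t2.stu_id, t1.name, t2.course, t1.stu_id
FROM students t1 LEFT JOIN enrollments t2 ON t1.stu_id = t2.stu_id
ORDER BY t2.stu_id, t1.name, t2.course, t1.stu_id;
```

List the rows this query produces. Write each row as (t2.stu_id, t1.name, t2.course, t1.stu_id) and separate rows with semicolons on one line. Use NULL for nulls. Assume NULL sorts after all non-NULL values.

LEFT JOIN keeps every row from `students`; unmatched rows get NULL for `enrollments`'s columns.
Matching on t1.stu_id = t2.stu_id.
- t1 row (stu_id=3): matches 2 t2 row(s) → 2 output row(s).
- t1 row (stu_id=6): matches 2 t2 row(s) → 2 output row(s).
- t1 row (stu_id=2): matches 1 t2 row(s) → 1 output row(s).
- t1 row (stu_id=1): matches 1 t2 row(s) → 1 output row(s).
- t1 row (stu_id=2): matches 1 t2 row(s) → 1 output row(s).
- t1 row (stu_id=8): matches 1 t2 row(s) → 1 output row(s).
- t1 row (stu_id=8): matches 1 t2 row(s) → 1 output row(s).
- t1 row (stu_id=5): no match → kept, t2 columns NULL.
After projecting and ordering:
t2.stu_id | t1.name | t2.course | t1.stu_id
1 | Quinn | Law | 1
2 | Grace | NULL | 2
2 | Zane | NULL | 2
3 | Alice | Bio | 3
3 | Alice | Hist | 3
6 | Carol | CS | 6
6 | Carol | Math | 6
8 | Uma | NULL | 8
8 | Uma | NULL | 8
NULL | NULL | NULL | 5

(1, Quinn, Law, 1); (2, Grace, NULL, 2); (2, Zane, NULL, 2); (3, Alice, Bio, 3); (3, Alice, Hist, 3); (6, Carol, CS, 6); (6, Carol, Math, 6); (8, Uma, NULL, 8); (8, Uma, NULL, 8); (NULL, NULL, NULL, 5)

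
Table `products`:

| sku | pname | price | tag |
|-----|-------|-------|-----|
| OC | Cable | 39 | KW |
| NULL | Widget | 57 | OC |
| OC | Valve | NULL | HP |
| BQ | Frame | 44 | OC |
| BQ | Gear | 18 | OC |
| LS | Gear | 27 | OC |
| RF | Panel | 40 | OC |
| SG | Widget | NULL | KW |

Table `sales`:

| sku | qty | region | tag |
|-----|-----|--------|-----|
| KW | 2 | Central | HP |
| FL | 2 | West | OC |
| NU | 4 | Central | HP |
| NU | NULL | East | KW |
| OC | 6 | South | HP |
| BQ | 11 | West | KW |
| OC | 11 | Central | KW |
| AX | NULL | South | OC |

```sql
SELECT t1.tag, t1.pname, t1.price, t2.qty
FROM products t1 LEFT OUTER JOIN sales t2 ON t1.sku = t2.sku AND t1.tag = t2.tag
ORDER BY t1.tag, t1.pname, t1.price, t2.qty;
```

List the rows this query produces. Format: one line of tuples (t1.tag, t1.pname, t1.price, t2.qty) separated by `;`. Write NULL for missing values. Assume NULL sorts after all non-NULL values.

LEFT JOIN keeps every row from `products`; unmatched rows get NULL for `sales`'s columns.
Matching on t1.sku = t2.sku AND t1.tag = t2.tag. A NULL in a compared column never satisfies the condition.
- t1 (sku=OC, tag=KW) pairs with 1 row(s) of t2.
- t1 (sku=NULL, tag=OC) has no partner → padded with NULL.
- t1 (sku=OC, tag=HP) pairs with 1 row(s) of t2.
- t1 (sku=BQ, tag=OC) has no partner → padded with NULL.
- t1 (sku=BQ, tag=OC) has no partner → padded with NULL.
- t1 (sku=LS, tag=OC) has no partner → padded with NULL.
- t1 (sku=RF, tag=OC) has no partner → padded with NULL.
- t1 (sku=SG, tag=KW) has no partner → padded with NULL.
After projecting and ordering:
t1.tag | t1.pname | t1.price | t2.qty
HP | Valve | NULL | 6
KW | Cable | 39 | 11
KW | Widget | NULL | NULL
OC | Frame | 44 | NULL
OC | Gear | 18 | NULL
OC | Gear | 27 | NULL
OC | Panel | 40 | NULL
OC | Widget | 57 | NULL

(HP, Valve, NULL, 6); (KW, Cable, 39, 11); (KW, Widget, NULL, NULL); (OC, Frame, 44, NULL); (OC, Gear, 18, NULL); (OC, Gear, 27, NULL); (OC, Panel, 40, NULL); (OC, Widget, 57, NULL)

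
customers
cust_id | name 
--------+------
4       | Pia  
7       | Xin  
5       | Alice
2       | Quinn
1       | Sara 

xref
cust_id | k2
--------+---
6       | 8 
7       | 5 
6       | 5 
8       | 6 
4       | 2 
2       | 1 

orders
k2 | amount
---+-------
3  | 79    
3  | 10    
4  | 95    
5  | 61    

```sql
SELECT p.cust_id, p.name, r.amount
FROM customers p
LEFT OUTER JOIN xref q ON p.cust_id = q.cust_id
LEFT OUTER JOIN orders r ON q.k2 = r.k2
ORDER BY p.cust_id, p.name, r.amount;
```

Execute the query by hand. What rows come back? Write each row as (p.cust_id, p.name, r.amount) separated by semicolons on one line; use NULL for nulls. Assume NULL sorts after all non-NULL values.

(1, Sara, NULL); (2, Quinn, NULL); (4, Pia, NULL); (5, Alice, NULL); (7, Xin, 61)

Evaluate left to right. First `customers p LEFT JOIN xref q` on cust_id: 5 row(s).
Then LEFT JOIN `orders r` on k2: each of those 5 rows is kept; rows whose q.k2 has no match in r get NULL for r's columns.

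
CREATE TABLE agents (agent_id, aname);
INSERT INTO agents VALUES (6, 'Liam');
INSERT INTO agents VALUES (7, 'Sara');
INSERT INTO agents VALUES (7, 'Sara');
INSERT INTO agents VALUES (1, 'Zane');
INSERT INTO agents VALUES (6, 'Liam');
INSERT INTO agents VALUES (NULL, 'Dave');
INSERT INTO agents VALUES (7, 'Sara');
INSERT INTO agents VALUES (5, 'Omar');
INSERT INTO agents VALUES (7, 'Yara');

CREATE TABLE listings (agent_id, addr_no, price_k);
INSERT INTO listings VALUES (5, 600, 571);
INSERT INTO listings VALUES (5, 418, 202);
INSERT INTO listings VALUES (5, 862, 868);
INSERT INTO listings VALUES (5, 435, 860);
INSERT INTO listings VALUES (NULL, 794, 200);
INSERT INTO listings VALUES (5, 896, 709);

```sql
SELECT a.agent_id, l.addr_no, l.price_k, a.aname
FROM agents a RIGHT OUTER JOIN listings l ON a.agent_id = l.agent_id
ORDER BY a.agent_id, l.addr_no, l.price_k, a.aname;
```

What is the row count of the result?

6

RIGHT JOIN keeps every row from `listings`; unmatched rows get NULL for `agents`'s columns.
Matching on a.agent_id = l.agent_id. A NULL in a compared column never satisfies the condition.
- a row (agent_id=6): no match.
- a row (agent_id=7): no match.
- a row (agent_id=7): no match.
- a row (agent_id=1): no match.
- a row (agent_id=6): no match.
- a row (agent_id=NULL): no match.
- a row (agent_id=7): no match.
- a row (agent_id=5): matches 5 l row(s) → 5 output row(s).
- a row (agent_id=7): no match.
- 1 l row(s) had no a match → kept, a columns NULL.
Total: 5 matched + 1 padded = 6 rows.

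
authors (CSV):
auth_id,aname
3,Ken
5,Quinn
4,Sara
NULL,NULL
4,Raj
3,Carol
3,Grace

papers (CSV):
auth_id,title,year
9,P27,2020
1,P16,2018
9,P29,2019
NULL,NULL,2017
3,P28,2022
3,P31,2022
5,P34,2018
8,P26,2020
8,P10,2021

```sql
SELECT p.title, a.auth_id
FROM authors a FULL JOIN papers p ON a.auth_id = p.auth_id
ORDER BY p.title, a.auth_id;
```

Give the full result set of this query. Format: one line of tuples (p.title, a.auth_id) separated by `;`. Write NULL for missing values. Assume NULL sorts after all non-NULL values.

FULL OUTER JOIN keeps every row from both sides; unmatched rows get NULL for the other side's columns.
Matching on a.auth_id = p.auth_id. A NULL in a compared column never satisfies the condition.
- a (auth_id=3) pairs with 2 row(s) of p.
- a (auth_id=5) pairs with 1 row(s) of p.
- a (auth_id=4) has no partner → padded with NULL.
- a (auth_id=NULL) has no partner → padded with NULL.
- a (auth_id=4) has no partner → padded with NULL.
- a (auth_id=3) pairs with 2 row(s) of p.
- a (auth_id=3) pairs with 2 row(s) of p.
- 6 row(s) from p found no a partner → padded with NULL.

(P10, NULL); (P16, NULL); (P26, NULL); (P27, NULL); (P28, 3); (P28, 3); (P28, 3); (P29, NULL); (P31, 3); (P31, 3); (P31, 3); (P34, 5); (NULL, 4); (NULL, 4); (NULL, NULL); (NULL, NULL)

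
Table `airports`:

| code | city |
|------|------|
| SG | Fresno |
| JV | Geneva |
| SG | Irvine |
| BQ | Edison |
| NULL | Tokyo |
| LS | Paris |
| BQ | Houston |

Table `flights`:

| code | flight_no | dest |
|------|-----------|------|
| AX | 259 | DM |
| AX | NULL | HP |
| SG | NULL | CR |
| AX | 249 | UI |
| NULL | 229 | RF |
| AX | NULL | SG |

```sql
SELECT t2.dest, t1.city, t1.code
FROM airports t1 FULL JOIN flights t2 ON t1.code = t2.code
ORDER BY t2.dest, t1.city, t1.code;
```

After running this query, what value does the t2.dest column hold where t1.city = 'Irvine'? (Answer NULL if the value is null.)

FULL OUTER JOIN keeps every row from both sides; unmatched rows get NULL for the other side's columns.
Matching on t1.code = t2.code. A NULL in a compared column never satisfies the condition.
- t1 (code=SG) pairs with 1 row(s) of t2.
- t1 (code=JV) has no partner → padded with NULL.
- t1 (code=SG) pairs with 1 row(s) of t2.
- t1 (code=BQ) has no partner → padded with NULL.
- t1 (code=NULL) has no partner → padded with NULL.
- t1 (code=LS) has no partner → padded with NULL.
- t1 (code=BQ) has no partner → padded with NULL.
- 5 row(s) from t2 found no t1 partner → padded with NULL.

CR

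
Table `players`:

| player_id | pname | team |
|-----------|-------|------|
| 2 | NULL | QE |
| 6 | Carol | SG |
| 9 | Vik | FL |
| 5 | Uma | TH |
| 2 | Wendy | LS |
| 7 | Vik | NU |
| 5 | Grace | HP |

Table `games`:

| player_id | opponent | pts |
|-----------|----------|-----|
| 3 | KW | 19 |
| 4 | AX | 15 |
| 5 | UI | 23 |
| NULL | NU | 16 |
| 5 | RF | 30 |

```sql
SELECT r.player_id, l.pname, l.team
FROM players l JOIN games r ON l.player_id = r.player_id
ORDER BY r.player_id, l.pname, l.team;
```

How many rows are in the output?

INNER JOIN keeps only pairs where the ON condition holds.
Matching on l.player_id = r.player_id. A NULL in a compared column never satisfies the condition.
- l (player_id=2) has no partner → excluded.
- l (player_id=6) has no partner → excluded.
- l (player_id=9) has no partner → excluded.
- l (player_id=5) pairs with 2 row(s) of r.
- l (player_id=2) has no partner → excluded.
- l (player_id=7) has no partner → excluded.
- l (player_id=5) pairs with 2 row(s) of r.
Total: 4 rows.

4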